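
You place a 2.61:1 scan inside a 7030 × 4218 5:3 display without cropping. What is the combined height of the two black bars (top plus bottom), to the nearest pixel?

1525 px

2.61:1 (2.610) > 5:3 (1.667), so the scan fills the width.
That makes the image 2693.49 px tall (7030 / 2.610).
4218 − 2693.49 = 1524.51 px of bars.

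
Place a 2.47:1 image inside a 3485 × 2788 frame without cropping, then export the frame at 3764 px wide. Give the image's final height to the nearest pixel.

1524 px

Fitted into 3485×2788, the image spans the width; its height is 3485 / 2.470 ≈ 1410.93 px.
Resizing to 3764 px wide multiplies everything by 1.0801: 1410.93 → 1523.89 px.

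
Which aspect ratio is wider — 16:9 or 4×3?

16:9

16:9 = 1.778 and 4×3 = 1.333; 1.778 > 1.333.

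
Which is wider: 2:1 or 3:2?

2 and 3:2 = 1.5; 2 > 1.5.

2:1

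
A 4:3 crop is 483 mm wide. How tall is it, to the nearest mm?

At 4:3, 483 / 4 × 3 ≈ 362.25.

362 mm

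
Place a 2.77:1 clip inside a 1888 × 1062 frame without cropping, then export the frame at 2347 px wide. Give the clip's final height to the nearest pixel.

847 px

Fitted into 1888×1062, the clip spans the width; its height is 1888 / 2.770 ≈ 681.59 px.
The frame scales by 2347/1888 = 1.2431; 681.59 × 1.2431 ≈ 847.29 px.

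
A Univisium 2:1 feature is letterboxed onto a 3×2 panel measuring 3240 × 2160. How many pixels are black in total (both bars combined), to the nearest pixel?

Since 2.000 > 1.500, the feature is width-limited.
Content height = 3240 × 1/2 ≈ 1620.0000 px.
Leftover height: 2160 − 1620.0000 = 540.0000 px.
That's 540.0000 × 3240 ≈ 1749600 black pixels.

1749600 pixels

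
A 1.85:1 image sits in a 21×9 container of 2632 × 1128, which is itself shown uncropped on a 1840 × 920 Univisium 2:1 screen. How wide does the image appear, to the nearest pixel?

Inside the 2632×1128 canvas the image is height-limited at 2086.80 × 1128.00.
Second fit — the 21×9 canvas into 1840×920 spans the width: 1840.00 × 788.57 (×0.6991 from 2632×1128).
Applying the same ×0.6991: 2086.80 → 1458.86.

1459 px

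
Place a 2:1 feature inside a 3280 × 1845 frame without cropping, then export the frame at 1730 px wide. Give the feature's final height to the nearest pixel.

At 3280×1845 the feature is width-limited, so height = 3280 × 1/2 ≈ 1640.00 px.
Scaling 3280 → 1730 is ×0.5274, so the height becomes 1640.00 × 0.5274 ≈ 865.00 px.

865 px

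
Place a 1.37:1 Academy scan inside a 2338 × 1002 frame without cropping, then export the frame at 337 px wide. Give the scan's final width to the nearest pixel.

198 px

Fitted into 2338×1002, the scan spans the height; its width is 1002 × 1.370 ≈ 1372.74 px.
Scaling 2338 → 337 is ×0.1441, so the width becomes 1372.74 × 0.1441 ≈ 197.87 px.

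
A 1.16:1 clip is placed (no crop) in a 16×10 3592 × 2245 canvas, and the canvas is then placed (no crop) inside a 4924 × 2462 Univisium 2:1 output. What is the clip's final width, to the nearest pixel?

First fit — 1.16:1 into 3592×2245 spans the height: 2604.20 × 2245.00.
16×10 in 4924×2462: fills the height, so the intermediate becomes 3939.20 × 2462.00 — a scale of ×1.0967.
The clip scales with it: width 2604.20 × 1.0967 ≈ 2855.92.

2856 px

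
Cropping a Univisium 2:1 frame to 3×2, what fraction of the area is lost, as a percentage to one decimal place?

Going from Univisium 2:1 to 3×2 means cutting width while keeping height.
Fraction kept = (1.500)/(2.000) ≈ 75.00%, so 25.00% is lost.

25.0%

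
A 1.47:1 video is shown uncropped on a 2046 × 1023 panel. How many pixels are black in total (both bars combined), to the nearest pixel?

1.47:1 (1.470) < 2:1 (2.000), so the video fills the height.
Content width = 1023 × 1.470 ≈ 1503.8100 px.
Leftover width: 2046 − 1503.8100 = 542.1900 px.
Across the 1023-px span: 542.1900 × 1023 ≈ 554660 px.

554660 pixels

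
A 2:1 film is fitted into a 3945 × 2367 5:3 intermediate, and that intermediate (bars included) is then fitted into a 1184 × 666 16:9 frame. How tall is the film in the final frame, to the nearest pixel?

First fit — 2:1 into 3945×2367 spans the width: 3945.00 × 1972.50.
Second fit — the 5:3 canvas into 1184×666 spans the height: 1110.00 × 666.00 (×0.2814 from 3945×2367).
The film scales with it: height 1972.50 × 0.2814 ≈ 555.00.

555 px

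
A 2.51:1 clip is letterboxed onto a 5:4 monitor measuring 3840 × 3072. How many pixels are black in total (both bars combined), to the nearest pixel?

2.51:1 is wider than 5:4, so it spans the full width.
That makes the image 1529.8805 px tall (3840 / 2.510).
Leftover height: 3072 − 1529.8805 = 1542.1195 px.
Across the 3840-px span: 1542.1195 × 3840 ≈ 5921739 px.

5921739 pixels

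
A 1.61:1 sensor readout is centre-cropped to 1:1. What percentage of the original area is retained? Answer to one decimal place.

62.1%

1:1 is narrower than 1.61:1, so the crop keeps the full height and trims the width.
Fraction kept = (1.000)/(1.610) ≈ 62.11%.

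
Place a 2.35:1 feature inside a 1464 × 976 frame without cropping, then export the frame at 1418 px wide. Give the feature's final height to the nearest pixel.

603 px

Fitted into 1464×976, the feature spans the width; its height is 1464 / 2.350 ≈ 622.98 px.
Resizing to 1418 px wide multiplies everything by 0.9686: 622.98 → 603.40 px.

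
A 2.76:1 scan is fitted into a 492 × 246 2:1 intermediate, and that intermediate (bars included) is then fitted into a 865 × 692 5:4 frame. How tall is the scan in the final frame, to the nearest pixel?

First fit — 2.76:1 into 492×246 spans the width: 492.00 × 178.26.
The 2:1 canvas is width-limited in 865×692, giving 865.00 × 432.50; scale factor 1.7581.
Applying the same ×1.7581: 178.26 → 313.41.

313 px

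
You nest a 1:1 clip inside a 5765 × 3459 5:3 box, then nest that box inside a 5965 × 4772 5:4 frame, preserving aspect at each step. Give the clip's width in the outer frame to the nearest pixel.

3579 px

First fit — 1:1 into 5765×3459 spans the height: 3459.00 × 3459.00.
5:3 in 5965×4772: fills the width, so the intermediate becomes 5965.00 × 3579.00 — a scale of ×1.0347.
So the clip's width is 3459.00 × 1.0347 ≈ 3579.00.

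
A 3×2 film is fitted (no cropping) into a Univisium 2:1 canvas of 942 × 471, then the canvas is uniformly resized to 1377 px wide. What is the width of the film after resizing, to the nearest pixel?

1033 px

At 942×471 the film is height-limited, so width = 471 × 3/2 ≈ 706.50 px.
The frame scales by 1377/942 = 1.4618; 706.50 × 1.4618 ≈ 1032.75 px.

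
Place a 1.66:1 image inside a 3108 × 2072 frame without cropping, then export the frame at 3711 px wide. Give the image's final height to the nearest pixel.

At 3108×2072 the image is width-limited, so height = 3108 / 1.660 ≈ 1872.29 px.
Resizing to 3711 px wide multiplies everything by 1.1940: 1872.29 → 2235.54 px.

2236 px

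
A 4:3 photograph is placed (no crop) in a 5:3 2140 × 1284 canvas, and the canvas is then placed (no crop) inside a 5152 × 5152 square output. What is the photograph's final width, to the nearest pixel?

4:3 in 2140×1284: fills the height, so the photograph is 1712.00 × 1284.00.
Second fit — the 5:3 canvas into 5152×5152 spans the width: 5152.00 × 3091.20 (×2.4075 from 2140×1284).
So the photograph's width is 1712.00 × 2.4075 ≈ 4121.60.

4122 px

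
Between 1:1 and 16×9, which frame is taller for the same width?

1 and 16×9 = 1.778; 1.778 > 1. The smaller width-to-height ratio is the taller frame.

1:1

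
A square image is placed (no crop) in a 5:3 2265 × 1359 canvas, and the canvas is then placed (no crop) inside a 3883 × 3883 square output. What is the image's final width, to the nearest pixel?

2330 px

First fit — square into 2265×1359 spans the height: 1359.00 × 1359.00.
5:3 in 3883×3883: fills the width, so the intermediate becomes 3883.00 × 2329.80 — a scale of ×1.7143.
The image scales with it: width 1359.00 × 1.7143 ≈ 2329.80.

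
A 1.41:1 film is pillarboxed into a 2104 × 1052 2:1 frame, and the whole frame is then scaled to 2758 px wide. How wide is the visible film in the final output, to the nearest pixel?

At 2104×1052 the film is height-limited, so width = 1052 × 1.410 ≈ 1483.32 px.
Scaling 2104 → 2758 is ×1.3108, so the width becomes 1483.32 × 1.3108 ≈ 1944.39 px.

1944 px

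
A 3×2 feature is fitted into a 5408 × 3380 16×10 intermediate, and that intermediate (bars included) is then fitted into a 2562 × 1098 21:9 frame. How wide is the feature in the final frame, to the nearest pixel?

1647 px

3×2 in 5408×3380: fills the height, so the feature is 5070.00 × 3380.00.
Second fit — the 16×10 canvas into 2562×1098 spans the height: 1756.80 × 1098.00 (×0.3249 from 5408×3380).
The feature scales with it: width 5070.00 × 0.3249 ≈ 1647.00.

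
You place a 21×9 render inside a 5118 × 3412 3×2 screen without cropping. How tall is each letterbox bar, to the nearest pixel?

609 px

21×9 (2.333) > 3×2 (1.500), so the render fills the width.
That makes the image 2193.43 px tall (5118 × 9/21).
Black = 3412 − 2193.43 = 1218.57 px, or 609.29 per bar.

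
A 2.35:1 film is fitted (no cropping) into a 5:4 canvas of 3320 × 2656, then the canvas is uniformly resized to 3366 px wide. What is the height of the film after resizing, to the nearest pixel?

1432 px

Fitted into 3320×2656, the film spans the width; its height is 3320 / 2.350 ≈ 1412.77 px.
The frame scales by 3366/3320 = 1.0139; 1412.77 × 1.0139 ≈ 1432.34 px.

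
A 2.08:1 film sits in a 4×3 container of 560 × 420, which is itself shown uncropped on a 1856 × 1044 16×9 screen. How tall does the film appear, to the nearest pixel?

669 px

First fit — 2.08:1 into 560×420 spans the width: 560.00 × 269.23.
The 4×3 canvas is height-limited in 1856×1044, giving 1392.00 × 1044.00; scale factor 2.4857.
Applying the same ×2.4857: 269.23 → 669.23.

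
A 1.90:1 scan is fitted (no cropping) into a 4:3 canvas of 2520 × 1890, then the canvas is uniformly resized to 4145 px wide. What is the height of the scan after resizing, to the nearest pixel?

2182 px

At 2520×1890 the scan is width-limited, so height = 2520 / 1.900 ≈ 1326.32 px.
Resizing to 4145 px wide multiplies everything by 1.6448: 1326.32 → 2181.58 px.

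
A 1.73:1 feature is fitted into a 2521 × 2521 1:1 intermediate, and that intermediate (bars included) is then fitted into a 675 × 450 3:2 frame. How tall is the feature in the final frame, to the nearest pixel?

260 px

1.73:1 in 2521×2521: fills the width, so the feature is 2521.00 × 1457.23.
The 1:1 canvas is height-limited in 675×450, giving 450.00 × 450.00; scale factor 0.1785.
Applying the same ×0.1785: 1457.23 → 260.12.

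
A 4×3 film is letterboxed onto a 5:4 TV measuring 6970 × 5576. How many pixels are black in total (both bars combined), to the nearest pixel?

2429045 pixels

Since 1.333 > 1.250, the film is width-limited.
The film is 6970 × 3/4 ≈ 5227.5000 px tall.
Leftover height: 5576 − 5227.5000 = 348.5000 px.
Across the 6970-px span: 348.5000 × 6970 ≈ 2429045 px.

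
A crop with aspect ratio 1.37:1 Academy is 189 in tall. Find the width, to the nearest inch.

259 in

Width = 189 × 1.370 = 258.93.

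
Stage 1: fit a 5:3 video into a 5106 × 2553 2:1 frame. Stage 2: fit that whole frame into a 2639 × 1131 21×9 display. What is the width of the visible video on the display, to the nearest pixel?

1885 px

5:3 in 5106×2553: fills the height, so the video is 4255.00 × 2553.00.
2:1 in 2639×1131: fills the height, so the intermediate becomes 2262.00 × 1131.00 — a scale of ×0.4430.
So the video's width is 4255.00 × 0.4430 ≈ 1885.00.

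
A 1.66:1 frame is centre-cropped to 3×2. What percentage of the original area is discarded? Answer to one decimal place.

The height stays; only width is cut (since 3×2 is narrower than 1.66:1).
Area ratio = (1.500)/(1.660) = 90.36%; the remaining 9.64% is cropped out.

9.6%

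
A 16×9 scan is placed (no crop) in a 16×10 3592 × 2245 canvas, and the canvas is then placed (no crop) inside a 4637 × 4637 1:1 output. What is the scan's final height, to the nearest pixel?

2608 px

First fit — 16×9 into 3592×2245 spans the width: 3592.00 × 2020.50.
16×10 in 4637×4637: fills the width, so the intermediate becomes 4637.00 × 2898.12 — a scale of ×1.2909.
Applying the same ×1.2909: 2020.50 → 2608.31.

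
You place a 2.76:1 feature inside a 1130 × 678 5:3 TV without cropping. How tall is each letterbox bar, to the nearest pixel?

134 px

2.76:1 (2.760) > 5:3 (1.667), so the feature fills the width.
Content height = 1130 / 2.760 ≈ 409.42 px.
Leftover height: 678 − 409.42 = 268.58 px → 134.29 each side.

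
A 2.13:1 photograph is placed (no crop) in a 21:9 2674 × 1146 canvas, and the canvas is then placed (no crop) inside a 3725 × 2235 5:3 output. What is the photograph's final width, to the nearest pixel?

3400 px

2.13:1 in 2674×1146: fills the height, so the photograph is 2440.98 × 1146.00.
21:9 in 3725×2235: fills the width, so the intermediate becomes 3725.00 × 1596.43 — a scale of ×1.3930.
Applying the same ×1.3930: 2440.98 → 3400.39.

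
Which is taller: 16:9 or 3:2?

3:2

16:9 = 1.778 and 3:2 = 1.5; 1.778 > 1.5. The smaller width-to-height ratio is the taller frame.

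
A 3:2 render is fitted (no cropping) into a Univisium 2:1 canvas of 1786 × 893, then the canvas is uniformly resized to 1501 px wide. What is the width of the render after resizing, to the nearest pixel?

1126 px

In the 1786×893 frame the render fills the height: width = 893 × 3/2 ≈ 1339.50 px.
Scaling 1786 → 1501 is ×0.8404, so the width becomes 1339.50 × 0.8404 ≈ 1125.75 px.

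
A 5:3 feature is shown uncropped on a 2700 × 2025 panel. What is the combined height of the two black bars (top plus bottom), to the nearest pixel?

5:3 (1.667) > 4:3 (1.333), so the feature fills the width.
Content height = 2700 × 3/5 ≈ 1620.00 px.
2025 − 1620.00 = 405.00 px of bars.

405 px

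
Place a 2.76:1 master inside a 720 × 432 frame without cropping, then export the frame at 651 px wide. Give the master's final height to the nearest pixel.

236 px

At 720×432 the master is width-limited, so height = 720 / 2.760 ≈ 260.87 px.
Resizing to 651 px wide multiplies everything by 0.9042: 260.87 → 235.87 px.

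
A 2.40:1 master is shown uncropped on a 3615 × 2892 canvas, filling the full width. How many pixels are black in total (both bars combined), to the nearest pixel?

The master is 3615 / 2.400 ≈ 1506.2500 px tall.
2892 − 1506.2500 = 1385.7500 px of bars.
Bar area = 1385.7500 × 3615 ≈ 5009486 px.

5009486 pixels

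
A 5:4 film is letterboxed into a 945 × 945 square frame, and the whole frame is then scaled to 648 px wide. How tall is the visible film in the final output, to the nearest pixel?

In the 945×945 frame the film fills the width: height = 945 × 4/5 ≈ 756.00 px.
The frame scales by 648/945 = 0.6857; 756.00 × 0.6857 ≈ 518.40 px.

518 px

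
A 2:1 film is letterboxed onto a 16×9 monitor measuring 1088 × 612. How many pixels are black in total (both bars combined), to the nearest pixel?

73984 pixels

2:1 (2.000) > 16×9 (1.778), so the film fills the width.
Content height = 1088 × 1/2 ≈ 544.0000 px.
Leftover height: 612 − 544.0000 = 68.0000 px.
Bar area = 68.0000 × 1088 ≈ 73984 px.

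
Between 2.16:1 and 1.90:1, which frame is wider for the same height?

2.16 and 1.9; 2.16 > 1.9.

2.16:1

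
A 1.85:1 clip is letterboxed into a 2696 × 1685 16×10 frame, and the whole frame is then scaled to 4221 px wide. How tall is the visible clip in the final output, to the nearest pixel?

2282 px

In the 2696×1685 frame the clip fills the width: height = 2696 / 1.850 ≈ 1457.30 px.
Resizing to 4221 px wide multiplies everything by 1.5657: 1457.30 → 2281.62 px.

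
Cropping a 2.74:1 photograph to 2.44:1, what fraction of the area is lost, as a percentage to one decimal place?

The height stays; only width is cut (since 2.44:1 is narrower than 2.74:1).
Area ratio = (2.440)/(2.740) = 89.05%; the remaining 10.95% is cropped out.

10.9%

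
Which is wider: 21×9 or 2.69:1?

2.69:1

21×9 = 2.333 and 2.69; 2.69 > 2.333.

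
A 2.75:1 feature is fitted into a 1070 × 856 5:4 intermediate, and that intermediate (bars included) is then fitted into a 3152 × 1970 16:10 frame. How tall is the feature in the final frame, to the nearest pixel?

Inside the 1070×856 canvas the feature is width-limited at 1070.00 × 389.09.
5:4 in 3152×1970: fills the height, so the intermediate becomes 2462.50 × 1970.00 — a scale of ×2.3014.
So the feature's height is 389.09 × 2.3014 ≈ 895.45.

895 px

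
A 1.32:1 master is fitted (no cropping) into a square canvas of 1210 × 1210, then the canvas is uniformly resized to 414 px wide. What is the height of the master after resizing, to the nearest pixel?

At 1210×1210 the master is width-limited, so height = 1210 / 1.320 ≈ 916.67 px.
Scaling 1210 → 414 is ×0.3421, so the height becomes 916.67 × 0.3421 ≈ 313.64 px.

314 px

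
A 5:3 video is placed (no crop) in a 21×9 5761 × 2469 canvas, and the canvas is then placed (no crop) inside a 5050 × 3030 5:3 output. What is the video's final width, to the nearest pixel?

First fit — 5:3 into 5761×2469 spans the height: 4115.00 × 2469.00.
21×9 in 5050×3030: fills the width, so the intermediate becomes 5050.00 × 2164.29 — a scale of ×0.8766.
Applying the same ×0.8766: 4115.00 → 3607.14.

3607 px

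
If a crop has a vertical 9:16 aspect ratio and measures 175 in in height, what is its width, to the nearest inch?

Width = 175·9/16 = 98.44.

98 in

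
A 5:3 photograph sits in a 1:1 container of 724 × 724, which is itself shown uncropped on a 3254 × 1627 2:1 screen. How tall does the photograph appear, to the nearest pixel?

5:3 in 724×724: fills the width, so the photograph is 724.00 × 434.40.
Second fit — the 1:1 canvas into 3254×1627 spans the height: 1627.00 × 1627.00 (×2.2472 from 724×724).
The photograph scales with it: height 434.40 × 2.2472 ≈ 976.20.

976 px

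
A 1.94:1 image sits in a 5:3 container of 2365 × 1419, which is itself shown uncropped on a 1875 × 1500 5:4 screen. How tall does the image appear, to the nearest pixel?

966 px

First fit — 1.94:1 into 2365×1419 spans the width: 2365.00 × 1219.07.
Second fit — the 5:3 canvas into 1875×1500 spans the width: 1875.00 × 1125.00 (×0.7928 from 2365×1419).
The image scales with it: height 1219.07 × 0.7928 ≈ 966.49.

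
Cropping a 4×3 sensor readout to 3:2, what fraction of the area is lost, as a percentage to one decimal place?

The width stays; only height is cut (since 3:2 is wider than 4×3).
Area ratio = (1.333)/(1.500) = 88.89%; the remaining 11.11% is cropped out.

11.1%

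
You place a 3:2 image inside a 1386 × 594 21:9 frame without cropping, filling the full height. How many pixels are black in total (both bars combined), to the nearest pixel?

Content width = 594 × 3/2 ≈ 891.0000 px.
1386 − 891.0000 = 495.0000 px of bars.
Bar area = 495.0000 × 594 ≈ 294030 px.

294030 pixels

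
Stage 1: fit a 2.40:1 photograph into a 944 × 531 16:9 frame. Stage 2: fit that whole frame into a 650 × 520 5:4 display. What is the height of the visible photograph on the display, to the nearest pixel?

2.40:1 in 944×531: fills the width, so the photograph is 944.00 × 393.33.
Second fit — the 16:9 canvas into 650×520 spans the width: 650.00 × 365.62 (×0.6886 from 944×531).
Applying the same ×0.6886: 393.33 → 270.83.

271 px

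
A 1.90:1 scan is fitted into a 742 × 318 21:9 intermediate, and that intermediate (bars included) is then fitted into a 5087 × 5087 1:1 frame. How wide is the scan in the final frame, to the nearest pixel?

First fit — 1.90:1 into 742×318 spans the height: 604.20 × 318.00.
21:9 in 5087×5087: fills the width, so the intermediate becomes 5087.00 × 2180.14 — a scale of ×6.8558.
Applying the same ×6.8558: 604.20 → 4142.27.

4142 px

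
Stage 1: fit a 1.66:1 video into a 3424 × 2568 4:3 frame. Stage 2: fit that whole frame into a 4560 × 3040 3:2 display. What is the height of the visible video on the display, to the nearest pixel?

2442 px

1.66:1 in 3424×2568: fills the width, so the video is 3424.00 × 2062.65.
The 4:3 canvas is height-limited in 4560×3040, giving 4053.33 × 3040.00; scale factor 1.1838.
So the video's height is 2062.65 × 1.1838 ≈ 2441.77.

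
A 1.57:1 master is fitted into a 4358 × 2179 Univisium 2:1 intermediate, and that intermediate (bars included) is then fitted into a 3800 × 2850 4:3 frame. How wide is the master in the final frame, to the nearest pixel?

1.57:1 in 4358×2179: fills the height, so the master is 3421.03 × 2179.00.
The Univisium 2:1 canvas is width-limited in 3800×2850, giving 3800.00 × 1900.00; scale factor 0.8720.
The master scales with it: width 3421.03 × 0.8720 ≈ 2983.00.

2983 px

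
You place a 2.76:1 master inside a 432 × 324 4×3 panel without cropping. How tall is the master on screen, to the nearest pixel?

157 px

2.76:1 is wider than 4×3, so it spans the full width.
That makes the image 156.52 px tall (432 / 2.760).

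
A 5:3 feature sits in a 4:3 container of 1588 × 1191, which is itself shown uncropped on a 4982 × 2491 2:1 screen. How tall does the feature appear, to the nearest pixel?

Inside the 1588×1191 canvas the feature is width-limited at 1588.00 × 952.80.
Second fit — the 4:3 canvas into 4982×2491 spans the height: 3321.33 × 2491.00 (×2.0915 from 1588×1191).
So the feature's height is 952.80 × 2.0915 ≈ 1992.80.

1993 px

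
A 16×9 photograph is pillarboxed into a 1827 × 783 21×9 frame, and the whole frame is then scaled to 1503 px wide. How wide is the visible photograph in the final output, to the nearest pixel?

1145 px

At 1827×783 the photograph is height-limited, so width = 783 × 16/9 ≈ 1392.00 px.
Resizing to 1503 px wide multiplies everything by 0.8227: 1392.00 → 1145.14 px.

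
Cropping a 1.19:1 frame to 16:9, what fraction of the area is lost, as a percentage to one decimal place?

33.1%

The width stays; only height is cut (since 16:9 is wider than 1.19:1).
Fraction kept = (1.190)/(1.778) ≈ 66.94%, so 33.06% is lost.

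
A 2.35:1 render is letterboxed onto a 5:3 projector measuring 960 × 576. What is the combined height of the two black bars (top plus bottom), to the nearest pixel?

Since 2.350 > 1.667, the render is width-limited.
That makes the image 408.51 px tall (960 / 2.350).
576 − 408.51 = 167.49 px of bars.

167 px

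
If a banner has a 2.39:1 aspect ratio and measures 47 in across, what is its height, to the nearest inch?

47 / 2.390 = 19.67.

20 in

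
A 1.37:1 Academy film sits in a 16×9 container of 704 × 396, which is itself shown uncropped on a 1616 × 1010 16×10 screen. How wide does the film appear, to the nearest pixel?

1245 px

1.37:1 Academy in 704×396: fills the height, so the film is 542.52 × 396.00.
The 16×9 canvas is width-limited in 1616×1010, giving 1616.00 × 909.00; scale factor 2.2955.
Applying the same ×2.2955: 542.52 → 1245.33.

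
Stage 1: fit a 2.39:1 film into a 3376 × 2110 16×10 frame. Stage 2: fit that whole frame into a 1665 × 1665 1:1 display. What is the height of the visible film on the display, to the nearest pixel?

2.39:1 in 3376×2110: fills the width, so the film is 3376.00 × 1412.55.
Second fit — the 16×10 canvas into 1665×1665 spans the width: 1665.00 × 1040.62 (×0.4932 from 3376×2110).
So the film's height is 1412.55 × 0.4932 ≈ 696.65.

697 px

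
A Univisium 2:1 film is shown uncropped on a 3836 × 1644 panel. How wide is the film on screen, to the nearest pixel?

Univisium 2:1 is narrower than 21×9, so it spans the full height.
Content width = 1644 × 2/1 ≈ 3288.00 px.

3288 px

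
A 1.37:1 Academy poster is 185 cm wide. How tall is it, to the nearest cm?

135 cm

At 1.37:1 Academy, 185 / 1.370 ≈ 135.04.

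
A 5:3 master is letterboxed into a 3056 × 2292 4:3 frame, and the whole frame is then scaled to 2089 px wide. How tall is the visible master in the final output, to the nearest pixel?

1253 px

At 3056×2292 the master is width-limited, so height = 3056 × 3/5 ≈ 1833.60 px.
Scaling 3056 → 2089 is ×0.6836, so the height becomes 1833.60 × 0.6836 ≈ 1253.40 px.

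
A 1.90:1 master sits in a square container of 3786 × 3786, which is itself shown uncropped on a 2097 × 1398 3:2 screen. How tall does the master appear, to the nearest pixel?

1.90:1 in 3786×3786: fills the width, so the master is 3786.00 × 1992.63.
Second fit — the square canvas into 2097×1398 spans the height: 1398.00 × 1398.00 (×0.3693 from 3786×3786).
The master scales with it: height 1992.63 × 0.3693 ≈ 735.79.

736 px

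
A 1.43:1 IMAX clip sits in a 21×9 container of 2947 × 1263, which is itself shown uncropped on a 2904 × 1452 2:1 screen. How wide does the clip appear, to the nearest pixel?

1.43:1 IMAX in 2947×1263: fills the height, so the clip is 1806.09 × 1263.00.
21×9 in 2904×1452: fills the width, so the intermediate becomes 2904.00 × 1244.57 — a scale of ×0.9854.
The clip scales with it: width 1806.09 × 0.9854 ≈ 1779.74.

1780 px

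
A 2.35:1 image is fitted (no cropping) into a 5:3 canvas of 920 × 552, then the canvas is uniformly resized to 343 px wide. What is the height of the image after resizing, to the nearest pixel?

146 px

In the 920×552 frame the image fills the width: height = 920 / 2.350 ≈ 391.49 px.
Resizing to 343 px wide multiplies everything by 0.3728: 391.49 → 145.96 px.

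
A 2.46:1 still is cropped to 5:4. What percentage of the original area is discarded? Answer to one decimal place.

Going from 2.46:1 to 5:4 means cutting width while keeping height.
Area ratio = (1.250)/(2.460) = 50.81%; the remaining 49.19% is cropped out.

49.2%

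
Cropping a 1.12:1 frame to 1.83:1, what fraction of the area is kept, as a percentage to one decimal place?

1.83:1 is wider than 1.12:1, so the crop keeps the full width and trims the height.
(1.120)/(1.830) ≈ 0.612 of the area survives.

61.2%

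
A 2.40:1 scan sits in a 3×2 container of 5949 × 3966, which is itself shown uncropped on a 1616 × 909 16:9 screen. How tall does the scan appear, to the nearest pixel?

2.40:1 in 5949×3966: fills the width, so the scan is 5949.00 × 2478.75.
The 3×2 canvas is height-limited in 1616×909, giving 1363.50 × 909.00; scale factor 0.2292.
The scan scales with it: height 2478.75 × 0.2292 ≈ 568.12.

568 px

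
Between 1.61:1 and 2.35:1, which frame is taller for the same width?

1.61:1

1.61 and 2.35; 2.35 > 1.61. The smaller width-to-height ratio is the taller frame.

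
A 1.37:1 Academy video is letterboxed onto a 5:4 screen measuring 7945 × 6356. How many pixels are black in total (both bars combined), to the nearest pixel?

Since 1.370 > 1.250, the video is width-limited.
That makes the image 5799.2701 px tall (7945 / 1.370).
6356 − 5799.2701 = 556.7299 px of bars.
Bar area = 556.7299 × 7945 ≈ 4423219 px.

4423219 pixels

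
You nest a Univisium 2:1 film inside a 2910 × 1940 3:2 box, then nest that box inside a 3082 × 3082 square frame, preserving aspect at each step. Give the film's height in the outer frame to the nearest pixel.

Univisium 2:1 in 2910×1940: fills the width, so the film is 2910.00 × 1455.00.
Second fit — the 3:2 canvas into 3082×3082 spans the width: 3082.00 × 2054.67 (×1.0591 from 2910×1940).
The film scales with it: height 1455.00 × 1.0591 ≈ 1541.00.

1541 px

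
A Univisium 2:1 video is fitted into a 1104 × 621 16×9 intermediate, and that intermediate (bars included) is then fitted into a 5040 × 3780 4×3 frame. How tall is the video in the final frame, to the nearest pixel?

Univisium 2:1 in 1104×621: fills the width, so the video is 1104.00 × 552.00.
The 16×9 canvas is width-limited in 5040×3780, giving 5040.00 × 2835.00; scale factor 4.5652.
Applying the same ×4.5652: 552.00 → 2520.00.

2520 px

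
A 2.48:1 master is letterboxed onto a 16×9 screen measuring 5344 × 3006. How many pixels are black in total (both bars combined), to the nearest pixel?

2.48:1 is wider than 16×9, so it spans the full width.
That makes the image 2154.8387 px tall (5344 / 2.480).
3006 − 2154.8387 = 851.1613 px of bars.
That's 851.1613 × 5344 ≈ 4548606 black pixels.

4548606 pixels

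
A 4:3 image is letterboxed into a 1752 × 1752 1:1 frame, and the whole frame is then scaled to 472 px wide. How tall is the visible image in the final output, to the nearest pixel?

354 px

Fitted into 1752×1752, the image spans the width; its height is 1752 × 3/4 ≈ 1314.00 px.
The frame scales by 472/1752 = 0.2694; 1314.00 × 0.2694 ≈ 354.00 px.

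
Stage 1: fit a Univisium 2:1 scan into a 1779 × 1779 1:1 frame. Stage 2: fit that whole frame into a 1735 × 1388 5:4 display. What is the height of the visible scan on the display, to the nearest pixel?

Univisium 2:1 in 1779×1779: fills the width, so the scan is 1779.00 × 889.50.
Second fit — the 1:1 canvas into 1735×1388 spans the height: 1388.00 × 1388.00 (×0.7802 from 1779×1779).
Applying the same ×0.7802: 889.50 → 694.00.

694 px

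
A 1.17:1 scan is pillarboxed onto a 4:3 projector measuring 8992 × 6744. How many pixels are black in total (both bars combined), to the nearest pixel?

7428651 pixels

Since 1.170 < 1.333, the scan is height-limited.
The scan is 6744 × 1.170 ≈ 7890.4800 px wide.
Leftover width: 8992 − 7890.4800 = 1101.5200 px.
Bar area = 1101.5200 × 6744 ≈ 7428651 px.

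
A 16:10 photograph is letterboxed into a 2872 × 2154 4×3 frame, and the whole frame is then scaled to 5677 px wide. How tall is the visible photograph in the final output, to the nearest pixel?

3548 px

In the 2872×2154 frame the photograph fills the width: height = 2872 × 10/16 ≈ 1795.00 px.
Scaling 2872 → 5677 is ×1.9767, so the height becomes 1795.00 × 1.9767 ≈ 3548.12 px.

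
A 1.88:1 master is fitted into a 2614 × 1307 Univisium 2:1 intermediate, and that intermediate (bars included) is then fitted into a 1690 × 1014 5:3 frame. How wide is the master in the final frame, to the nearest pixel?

1.88:1 in 2614×1307: fills the height, so the master is 2457.16 × 1307.00.
Univisium 2:1 in 1690×1014: fills the width, so the intermediate becomes 1690.00 × 845.00 — a scale of ×0.6465.
So the master's width is 2457.16 × 0.6465 ≈ 1588.60.

1589 px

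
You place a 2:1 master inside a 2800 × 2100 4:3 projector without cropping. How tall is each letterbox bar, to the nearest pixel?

350 px

Since 2.000 > 1.333, the master is width-limited.
That makes the image 1400.00 px tall (2800 × 1/2).
2100 − 1400.00 = 700.00 px of bars (350.00 each).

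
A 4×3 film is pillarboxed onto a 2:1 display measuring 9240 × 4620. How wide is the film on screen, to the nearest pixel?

4×3 is narrower than 2:1, so it spans the full height.
Content width = 4620 × 4/3 ≈ 6160.00 px.

6160 px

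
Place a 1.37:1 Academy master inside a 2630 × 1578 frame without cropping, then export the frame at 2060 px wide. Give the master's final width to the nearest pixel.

Fitted into 2630×1578, the master spans the height; its width is 1578 × 1.370 ≈ 2161.86 px.
The frame scales by 2060/2630 = 0.7833; 2161.86 × 0.7833 ≈ 1693.32 px.

1693 px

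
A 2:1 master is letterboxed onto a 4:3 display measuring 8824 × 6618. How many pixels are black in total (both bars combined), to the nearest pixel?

19465744 pixels

2:1 is wider than 4:3, so it spans the full width.
The master is 8824 × 1/2 ≈ 4412.0000 px tall.
Leftover height: 6618 − 4412.0000 = 2206.0000 px.
Bar area = 2206.0000 × 8824 ≈ 19465744 px.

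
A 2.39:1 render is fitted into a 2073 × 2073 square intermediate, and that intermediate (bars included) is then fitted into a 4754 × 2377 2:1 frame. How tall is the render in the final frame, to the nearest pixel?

2.39:1 in 2073×2073: fills the width, so the render is 2073.00 × 867.36.
The square canvas is height-limited in 4754×2377, giving 2377.00 × 2377.00; scale factor 1.1466.
So the render's height is 867.36 × 1.1466 ≈ 994.56.

995 px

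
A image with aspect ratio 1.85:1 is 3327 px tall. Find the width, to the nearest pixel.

6155 px

3327 × 1.850 = 6154.95.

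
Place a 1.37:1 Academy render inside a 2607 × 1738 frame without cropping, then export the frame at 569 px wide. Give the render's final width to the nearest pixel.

520 px

In the 2607×1738 frame the render fills the height: width = 1738 × 1.370 ≈ 2381.06 px.
The frame scales by 569/2607 = 0.2183; 2381.06 × 0.2183 ≈ 519.69 px.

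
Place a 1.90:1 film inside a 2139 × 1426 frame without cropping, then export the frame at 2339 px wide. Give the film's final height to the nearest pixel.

1231 px

At 2139×1426 the film is width-limited, so height = 2139 / 1.900 ≈ 1125.79 px.
Scaling 2139 → 2339 is ×1.0935, so the height becomes 1125.79 × 1.0935 ≈ 1231.05 px.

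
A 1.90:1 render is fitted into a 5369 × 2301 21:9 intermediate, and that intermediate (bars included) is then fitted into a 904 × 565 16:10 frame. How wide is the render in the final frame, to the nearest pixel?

736 px

Inside the 5369×2301 canvas the render is height-limited at 4371.90 × 2301.00.
Second fit — the 21:9 canvas into 904×565 spans the width: 904.00 × 387.43 (×0.1684 from 5369×2301).
Applying the same ×0.1684: 4371.90 → 736.11.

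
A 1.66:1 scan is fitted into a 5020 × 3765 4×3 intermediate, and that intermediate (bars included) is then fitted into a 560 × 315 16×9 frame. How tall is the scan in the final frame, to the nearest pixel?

253 px

1.66:1 in 5020×3765: fills the width, so the scan is 5020.00 × 3024.10.
Second fit — the 4×3 canvas into 560×315 spans the height: 420.00 × 315.00 (×0.0837 from 5020×3765).
So the scan's height is 3024.10 × 0.0837 ≈ 253.01.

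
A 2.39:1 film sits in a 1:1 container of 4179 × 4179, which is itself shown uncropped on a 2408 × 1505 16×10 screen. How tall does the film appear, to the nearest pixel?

First fit — 2.39:1 into 4179×4179 spans the width: 4179.00 × 1748.54.
1:1 in 2408×1505: fills the height, so the intermediate becomes 1505.00 × 1505.00 — a scale of ×0.3601.
The film scales with it: height 1748.54 × 0.3601 ≈ 629.71.

630 px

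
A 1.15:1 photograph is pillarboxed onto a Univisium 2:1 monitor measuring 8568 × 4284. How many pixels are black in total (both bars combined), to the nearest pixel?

1.15:1 (1.150) < Univisium 2:1 (2.000), so the photograph fills the height.
That makes the image 4926.6000 px wide (4284 × 1.150).
8568 − 4926.6000 = 3641.4000 px of bars.
That's 3641.4000 × 4284 ≈ 15599758 black pixels.

15599758 pixels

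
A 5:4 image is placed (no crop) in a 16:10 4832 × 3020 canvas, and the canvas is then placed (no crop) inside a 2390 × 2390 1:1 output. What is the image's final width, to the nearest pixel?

Inside the 4832×3020 canvas the image is height-limited at 3775.00 × 3020.00.
The 16:10 canvas is width-limited in 2390×2390, giving 2390.00 × 1493.75; scale factor 0.4946.
The image scales with it: width 3775.00 × 0.4946 ≈ 1867.19.

1867 px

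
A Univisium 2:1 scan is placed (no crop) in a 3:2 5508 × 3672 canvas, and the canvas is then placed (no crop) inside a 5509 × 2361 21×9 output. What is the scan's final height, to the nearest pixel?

Inside the 5508×3672 canvas the scan is width-limited at 5508.00 × 2754.00.
Second fit — the 3:2 canvas into 5509×2361 spans the height: 3541.50 × 2361.00 (×0.6430 from 5508×3672).
So the scan's height is 2754.00 × 0.6430 ≈ 1770.75.

1771 px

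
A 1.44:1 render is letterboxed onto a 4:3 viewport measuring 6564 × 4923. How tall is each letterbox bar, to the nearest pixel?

182 px

Since 1.440 > 1.333, the render is width-limited.
Content height = 6564 / 1.440 ≈ 4558.33 px.
4923 − 4558.33 = 364.67 px of bars (182.33 each).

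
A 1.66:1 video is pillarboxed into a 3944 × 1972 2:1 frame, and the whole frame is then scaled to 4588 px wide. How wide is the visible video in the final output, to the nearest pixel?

3808 px

At 3944×1972 the video is height-limited, so width = 1972 × 1.660 ≈ 3273.52 px.
Resizing to 4588 px wide multiplies everything by 1.1633: 3273.52 → 3808.04 px.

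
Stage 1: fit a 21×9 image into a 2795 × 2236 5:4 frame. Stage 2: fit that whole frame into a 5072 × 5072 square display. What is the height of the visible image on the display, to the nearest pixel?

2174 px

Inside the 2795×2236 canvas the image is width-limited at 2795.00 × 1197.86.
5:4 in 5072×5072: fills the width, so the intermediate becomes 5072.00 × 4057.60 — a scale of ×1.8147.
So the image's height is 1197.86 × 1.8147 ≈ 2173.71.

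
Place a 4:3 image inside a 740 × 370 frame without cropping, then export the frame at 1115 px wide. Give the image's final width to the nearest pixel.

743 px

At 740×370 the image is height-limited, so width = 370 × 4/3 ≈ 493.33 px.
Resizing to 1115 px wide multiplies everything by 1.5068: 493.33 → 743.33 px.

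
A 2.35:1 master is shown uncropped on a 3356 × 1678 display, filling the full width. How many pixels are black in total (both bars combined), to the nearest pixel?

Content height = 3356 / 2.350 ≈ 1428.0851 px.
1678 − 1428.0851 = 249.9149 px of bars.
Bar area = 249.9149 × 3356 ≈ 838714 px.

838714 pixels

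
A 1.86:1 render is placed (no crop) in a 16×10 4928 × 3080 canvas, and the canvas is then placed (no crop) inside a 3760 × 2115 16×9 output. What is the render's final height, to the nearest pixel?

First fit — 1.86:1 into 4928×3080 spans the width: 4928.00 × 2649.46.
The 16×10 canvas is height-limited in 3760×2115, giving 3384.00 × 2115.00; scale factor 0.6867.
Applying the same ×0.6867: 2649.46 → 1819.35.

1819 px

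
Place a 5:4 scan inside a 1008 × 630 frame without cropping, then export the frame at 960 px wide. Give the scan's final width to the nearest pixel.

At 1008×630 the scan is height-limited, so width = 630 × 5/4 ≈ 787.50 px.
Scaling 1008 → 960 is ×0.9524, so the width becomes 787.50 × 0.9524 ≈ 750.00 px.

750 px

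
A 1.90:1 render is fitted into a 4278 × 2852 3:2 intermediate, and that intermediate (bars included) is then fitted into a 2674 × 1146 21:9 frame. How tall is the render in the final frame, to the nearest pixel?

905 px

Inside the 4278×2852 canvas the render is width-limited at 4278.00 × 2251.58.
3:2 in 2674×1146: fills the height, so the intermediate becomes 1719.00 × 1146.00 — a scale of ×0.4018.
Applying the same ×0.4018: 2251.58 → 904.74.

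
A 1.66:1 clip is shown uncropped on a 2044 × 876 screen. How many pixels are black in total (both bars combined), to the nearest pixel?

1.66:1 is narrower than 21×9, so it spans the full height.
Content width = 876 × 1.660 ≈ 1454.1600 px.
Black = 2044 − 1454.1600 = 589.8400 px.
That's 589.8400 × 876 ≈ 516700 black pixels.

516700 pixels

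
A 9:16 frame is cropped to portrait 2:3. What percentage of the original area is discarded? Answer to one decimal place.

15.6%

The width stays; only height is cut (since portrait 2:3 is wider than 9:16).
(0.562)/(0.667) ≈ 0.844 of the area survives, leaving 15.62% discarded.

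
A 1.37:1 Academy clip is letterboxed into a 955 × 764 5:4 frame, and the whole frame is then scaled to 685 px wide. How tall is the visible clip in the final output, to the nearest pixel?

At 955×764 the clip is width-limited, so height = 955 / 1.370 ≈ 697.08 px.
The frame scales by 685/955 = 0.7173; 697.08 × 0.7173 ≈ 500.00 px.

500 px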